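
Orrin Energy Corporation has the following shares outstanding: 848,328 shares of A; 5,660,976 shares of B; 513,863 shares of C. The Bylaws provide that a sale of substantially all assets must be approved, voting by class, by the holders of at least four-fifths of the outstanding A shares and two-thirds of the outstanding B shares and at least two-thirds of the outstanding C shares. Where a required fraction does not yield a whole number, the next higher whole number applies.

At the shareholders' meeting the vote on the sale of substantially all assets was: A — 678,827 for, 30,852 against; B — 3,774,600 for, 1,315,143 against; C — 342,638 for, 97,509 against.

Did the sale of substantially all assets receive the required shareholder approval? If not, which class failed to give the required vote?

A: 4/5 of 848328 = 678662.40, rounded up to 678663; 678,663 required, 678,827 in favor — approved.
B: 2/3 of 5660976 = 3773984; 3,773,984 required, 3,774,600 in favor — approved.
C: 2/3 of 513863 = 342575.33, rounded up to 342576; 342,576 required, 342,638 in favor — approved.

Approved — every class gave the required vote.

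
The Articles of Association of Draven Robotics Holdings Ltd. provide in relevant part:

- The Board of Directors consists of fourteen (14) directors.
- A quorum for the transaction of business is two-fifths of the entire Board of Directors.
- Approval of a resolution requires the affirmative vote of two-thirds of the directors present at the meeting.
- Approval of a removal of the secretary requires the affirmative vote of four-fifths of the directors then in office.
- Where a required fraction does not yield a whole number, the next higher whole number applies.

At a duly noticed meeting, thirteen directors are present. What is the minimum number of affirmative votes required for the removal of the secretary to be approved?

The removal of the secretary requires four-fifths of the directors then in office (14).
4/5 of 14 = 11.20, rounded up to 12.

12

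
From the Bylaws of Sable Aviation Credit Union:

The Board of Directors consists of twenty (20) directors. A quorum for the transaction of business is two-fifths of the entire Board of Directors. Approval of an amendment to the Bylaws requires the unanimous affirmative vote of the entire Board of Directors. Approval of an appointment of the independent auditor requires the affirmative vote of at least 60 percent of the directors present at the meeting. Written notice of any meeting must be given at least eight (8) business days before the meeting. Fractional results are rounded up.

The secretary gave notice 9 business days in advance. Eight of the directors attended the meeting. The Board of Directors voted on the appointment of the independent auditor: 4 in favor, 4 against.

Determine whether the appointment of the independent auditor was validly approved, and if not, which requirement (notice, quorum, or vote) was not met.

Invalid — vote requirement not satisfied.

Notice: 9 business days given; 8 required (9 ≥ 8). Satisfied.
Quorum: 8 present; quorum is 8. Satisfied.
Vote: the appointment of the independent auditor requires three-fifths of the directors present (8). 3/5 of 8 = 4.80, rounded up to 5, so 5 affirmative votes are needed; 4 voted in favor. Not satisfied.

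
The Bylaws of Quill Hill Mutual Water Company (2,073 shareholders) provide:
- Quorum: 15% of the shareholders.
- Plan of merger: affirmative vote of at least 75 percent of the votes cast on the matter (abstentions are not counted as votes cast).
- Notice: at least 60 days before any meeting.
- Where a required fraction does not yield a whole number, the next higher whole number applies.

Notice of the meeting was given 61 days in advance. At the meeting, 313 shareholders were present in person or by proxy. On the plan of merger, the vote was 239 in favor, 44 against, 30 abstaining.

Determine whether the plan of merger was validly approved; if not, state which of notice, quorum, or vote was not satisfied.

Notice: 61 days given; 60 required. Satisfied.
Quorum: 15% of 2,073 = 310.95, rounded up to 311; 313 present. Satisfied.
Vote: requires three-fourths of the votes cast (313 − 30 abstaining = 283); 3/4 of 283 = 212.25, rounded up to 213, so 213 needed; 239 in favor. Satisfied.

Valid — all requirements satisfied.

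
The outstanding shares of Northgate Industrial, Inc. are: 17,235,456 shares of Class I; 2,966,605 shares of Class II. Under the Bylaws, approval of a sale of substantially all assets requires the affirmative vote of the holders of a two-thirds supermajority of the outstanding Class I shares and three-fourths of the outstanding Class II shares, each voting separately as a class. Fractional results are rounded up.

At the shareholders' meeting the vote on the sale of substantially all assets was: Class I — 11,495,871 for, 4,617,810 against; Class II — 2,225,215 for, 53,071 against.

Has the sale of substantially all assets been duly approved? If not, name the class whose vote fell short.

Class I: 2/3 of 17235456 = 11490304; 11,490,304 required, 11,495,871 in favor — approved.
Class II: 3/4 of 2966605 = 2224953.75, rounded up to 2224954; 2,224,954 required, 2,225,215 in favor — approved.

Approved — every class gave the required vote.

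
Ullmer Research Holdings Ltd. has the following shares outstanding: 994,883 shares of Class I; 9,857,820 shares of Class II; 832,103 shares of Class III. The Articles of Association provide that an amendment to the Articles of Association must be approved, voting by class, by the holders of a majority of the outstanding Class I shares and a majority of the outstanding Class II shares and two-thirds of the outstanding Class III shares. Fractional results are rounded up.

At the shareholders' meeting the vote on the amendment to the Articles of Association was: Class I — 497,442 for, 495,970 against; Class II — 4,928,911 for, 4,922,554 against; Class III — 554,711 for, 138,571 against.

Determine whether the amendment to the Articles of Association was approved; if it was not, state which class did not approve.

Class I: a majority of 994883 is 497442; 497,442 required, 497,442 in favor — approved.
Class II: a majority of 9857820 is 4928911; 4,928,911 required, 4,928,911 in favor — approved.
Class III: 2/3 of 832103 = 554735.33, rounded up to 554736; 554,736 required, 554,711 in favor — not approved.

Not approved — the Class III shares did not give the required vote.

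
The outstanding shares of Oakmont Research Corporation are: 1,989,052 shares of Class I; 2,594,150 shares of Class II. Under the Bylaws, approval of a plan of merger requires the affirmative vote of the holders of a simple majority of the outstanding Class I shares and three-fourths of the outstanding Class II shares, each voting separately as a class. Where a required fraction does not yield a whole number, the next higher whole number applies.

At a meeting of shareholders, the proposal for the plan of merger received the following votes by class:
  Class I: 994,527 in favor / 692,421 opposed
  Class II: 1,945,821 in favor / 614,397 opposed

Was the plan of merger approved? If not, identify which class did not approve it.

Class I: a majority of 1989052 is 994527; 994,527 required, 994,527 in favor — approved.
Class II: 3/4 of 2594150 = 1945612.50, rounded up to 1945613; 1,945,613 required, 1,945,821 in favor — approved.

Approved — every class gave the required vote.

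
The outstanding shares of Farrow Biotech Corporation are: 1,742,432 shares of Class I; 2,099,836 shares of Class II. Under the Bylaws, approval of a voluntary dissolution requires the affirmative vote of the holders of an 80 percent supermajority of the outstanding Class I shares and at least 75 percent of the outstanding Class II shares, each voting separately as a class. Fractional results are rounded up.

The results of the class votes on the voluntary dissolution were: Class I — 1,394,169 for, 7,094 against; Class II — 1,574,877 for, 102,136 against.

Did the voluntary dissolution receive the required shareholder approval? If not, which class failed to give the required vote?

Approved — every class gave the required vote.

Class I: 4/5 of 1742432 = 1393945.60, rounded up to 1393946; 1,393,946 required, 1,394,169 in favor — approved.
Class II: 3/4 of 2099836 = 1574877; 1,574,877 required, 1,574,877 in favor — approved.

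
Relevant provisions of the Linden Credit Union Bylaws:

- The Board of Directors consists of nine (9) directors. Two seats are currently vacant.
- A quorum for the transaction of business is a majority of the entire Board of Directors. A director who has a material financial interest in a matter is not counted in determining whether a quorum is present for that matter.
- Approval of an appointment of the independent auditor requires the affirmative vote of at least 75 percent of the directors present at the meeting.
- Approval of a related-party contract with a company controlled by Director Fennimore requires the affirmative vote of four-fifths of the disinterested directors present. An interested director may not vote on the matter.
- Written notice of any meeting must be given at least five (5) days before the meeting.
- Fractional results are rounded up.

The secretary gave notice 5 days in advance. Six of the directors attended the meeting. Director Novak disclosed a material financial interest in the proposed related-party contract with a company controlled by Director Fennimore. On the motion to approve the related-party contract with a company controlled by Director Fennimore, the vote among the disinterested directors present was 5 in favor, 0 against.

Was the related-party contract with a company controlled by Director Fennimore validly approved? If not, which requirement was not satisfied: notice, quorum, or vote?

Valid — all requirements satisfied.

Notice: 5 days given; 5 required (5 ≥ 5). Satisfied.
Quorum: 6 present, but the 1 interested director does not count, leaving 5. Quorum is 5. Satisfied.
Vote: the related-party contract with a company controlled by Director Fennimore requires four-fifths of the disinterested directors present (6 − 1 = 5). 4/5 of 5 = 4, so 4 affirmative votes are needed; 5 voted in favor. Satisfied.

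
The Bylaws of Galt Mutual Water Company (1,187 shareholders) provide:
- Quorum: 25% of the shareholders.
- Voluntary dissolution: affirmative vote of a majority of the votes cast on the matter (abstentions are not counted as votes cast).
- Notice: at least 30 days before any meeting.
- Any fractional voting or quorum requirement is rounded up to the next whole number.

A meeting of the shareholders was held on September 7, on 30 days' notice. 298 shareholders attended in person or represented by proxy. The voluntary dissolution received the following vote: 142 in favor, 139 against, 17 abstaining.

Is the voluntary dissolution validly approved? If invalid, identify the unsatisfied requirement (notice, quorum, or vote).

Notice: 30 days given; 30 required. Satisfied.
Quorum: 25% of 1,187 = 296.75, rounded up to 297; 298 present. Satisfied.
Vote: requires a majority of the votes cast (298 − 17 abstaining = 281); a majority of 281 is 141, so 141 needed; 142 in favor. Satisfied.

Valid — all requirements satisfied.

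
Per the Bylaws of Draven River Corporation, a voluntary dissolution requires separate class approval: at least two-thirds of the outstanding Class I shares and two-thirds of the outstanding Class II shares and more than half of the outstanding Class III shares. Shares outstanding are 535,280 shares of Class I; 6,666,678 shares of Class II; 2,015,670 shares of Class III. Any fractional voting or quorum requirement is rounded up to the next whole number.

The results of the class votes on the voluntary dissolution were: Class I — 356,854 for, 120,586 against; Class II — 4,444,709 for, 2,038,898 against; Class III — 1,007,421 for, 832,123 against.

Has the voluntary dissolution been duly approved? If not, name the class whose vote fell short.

Class I: 2/3 of 535280 = 356853.33, rounded up to 356854; 356,854 required, 356,854 in favor — approved.
Class II: 2/3 of 6666678 = 4444452; 4,444,452 required, 4,444,709 in favor — approved.
Class III: a majority of 2015670 is 1007836; 1,007,836 required, 1,007,421 in favor — not approved.

Not approved — the Class III shares did not give the required vote.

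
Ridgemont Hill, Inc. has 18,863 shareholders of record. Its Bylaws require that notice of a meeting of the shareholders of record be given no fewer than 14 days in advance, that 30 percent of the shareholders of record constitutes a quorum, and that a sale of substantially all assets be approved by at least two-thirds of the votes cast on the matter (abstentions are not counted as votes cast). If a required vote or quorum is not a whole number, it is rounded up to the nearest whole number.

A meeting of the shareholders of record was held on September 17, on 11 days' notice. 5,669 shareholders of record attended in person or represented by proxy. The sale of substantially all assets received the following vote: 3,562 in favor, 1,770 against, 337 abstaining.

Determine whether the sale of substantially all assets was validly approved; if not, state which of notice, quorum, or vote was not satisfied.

Invalid — notice requirement not satisfied.

Notice: 11 days given; 14 required. Not satisfied.
Quorum: 30% of 18,863 = 5,658.90, rounded up to 5,659; 5,669 present. Satisfied.
Vote: requires two-thirds of the votes cast (5,669 − 337 abstaining = 5,332); 2/3 of 5332 = 3554.67, rounded up to 3555, so 3,555 needed; 3,562 in favor. Satisfied.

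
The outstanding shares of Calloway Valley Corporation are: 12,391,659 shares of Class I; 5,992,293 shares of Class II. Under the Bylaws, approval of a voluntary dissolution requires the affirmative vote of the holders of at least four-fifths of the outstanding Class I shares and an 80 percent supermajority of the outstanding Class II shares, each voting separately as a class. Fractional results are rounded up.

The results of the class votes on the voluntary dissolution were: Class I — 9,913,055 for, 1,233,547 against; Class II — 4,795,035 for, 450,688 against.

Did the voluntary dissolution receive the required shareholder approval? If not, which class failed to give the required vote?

Not approved — the Class I shares did not give the required vote.

Class I: 4/5 of 12391659 = 9913327.20, rounded up to 9913328; 9,913,328 required, 9,913,055 in favor — not approved.
Class II: 4/5 of 5992293 = 4793834.40, rounded up to 4793835; 4,793,835 required, 4,795,035 in favor — approved.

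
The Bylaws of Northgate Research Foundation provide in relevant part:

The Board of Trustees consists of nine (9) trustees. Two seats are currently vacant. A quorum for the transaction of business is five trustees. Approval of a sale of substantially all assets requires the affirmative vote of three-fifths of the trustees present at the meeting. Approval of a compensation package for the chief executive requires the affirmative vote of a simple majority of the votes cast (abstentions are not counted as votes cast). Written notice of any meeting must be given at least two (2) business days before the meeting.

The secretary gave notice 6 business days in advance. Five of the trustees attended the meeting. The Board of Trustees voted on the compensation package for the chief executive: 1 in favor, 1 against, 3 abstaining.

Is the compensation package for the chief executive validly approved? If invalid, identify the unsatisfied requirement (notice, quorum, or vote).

Invalid — vote requirement not satisfied.

Notice: 6 business days given; 2 required (6 ≥ 2). Satisfied.
Quorum: 5 present; quorum is 5. Satisfied.
Vote: the compensation package for the chief executive requires a majority of the votes cast (5 present − 3 abstaining = 2). A majority of 2 is 2, so 2 affirmative votes are needed; 1 voted in favor. Not satisfied.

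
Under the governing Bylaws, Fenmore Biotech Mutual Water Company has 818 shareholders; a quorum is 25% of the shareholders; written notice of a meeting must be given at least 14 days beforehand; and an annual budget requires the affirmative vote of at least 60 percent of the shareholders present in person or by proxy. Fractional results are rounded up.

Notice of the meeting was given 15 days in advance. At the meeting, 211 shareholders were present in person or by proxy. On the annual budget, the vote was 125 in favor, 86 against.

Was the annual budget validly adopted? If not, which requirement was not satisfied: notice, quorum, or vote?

Notice: 15 days given; 14 required. Satisfied.
Quorum: 25% of 818 = 204.50, rounded up to 205; 211 present. Satisfied.
Vote: requires three-fifths of those present (211); 3/5 of 211 = 126.60, rounded up to 127, so 127 needed; 125 in favor. Not satisfied.

Invalid — vote requirement not satisfied.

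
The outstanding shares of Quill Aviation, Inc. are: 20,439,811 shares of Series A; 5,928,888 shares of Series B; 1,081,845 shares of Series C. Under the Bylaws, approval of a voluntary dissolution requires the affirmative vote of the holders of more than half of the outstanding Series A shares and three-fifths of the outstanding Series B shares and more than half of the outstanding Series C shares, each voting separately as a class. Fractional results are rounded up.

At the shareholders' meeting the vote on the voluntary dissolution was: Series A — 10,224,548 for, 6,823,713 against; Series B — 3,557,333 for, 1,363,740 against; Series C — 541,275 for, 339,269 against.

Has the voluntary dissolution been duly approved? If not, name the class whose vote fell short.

Series A: a majority of 20439811 is 10219906; 10,219,906 required, 10,224,548 in favor — approved.
Series B: 3/5 of 5928888 = 3557332.80, rounded up to 3557333; 3,557,333 required, 3,557,333 in favor — approved.
Series C: a majority of 1081845 is 540923; 540,923 required, 541,275 in favor — approved.

Approved — every class gave the required vote.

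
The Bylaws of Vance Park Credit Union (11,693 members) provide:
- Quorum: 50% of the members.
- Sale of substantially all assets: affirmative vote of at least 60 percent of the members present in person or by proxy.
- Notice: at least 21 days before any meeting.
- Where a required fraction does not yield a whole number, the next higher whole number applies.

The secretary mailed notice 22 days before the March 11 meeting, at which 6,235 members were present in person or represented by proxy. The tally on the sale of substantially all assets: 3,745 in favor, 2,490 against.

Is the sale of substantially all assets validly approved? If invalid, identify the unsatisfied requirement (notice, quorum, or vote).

Notice: 22 days given; 21 required. Satisfied.
Quorum: 50% of 11,693 = 5,846.50, rounded up to 5,847; 6,235 present. Satisfied.
Vote: requires three-fifths of those present (6,235); 3/5 of 6235 = 3741, so 3,741 needed; 3,745 in favor. Satisfied.

Valid — all requirements satisfied.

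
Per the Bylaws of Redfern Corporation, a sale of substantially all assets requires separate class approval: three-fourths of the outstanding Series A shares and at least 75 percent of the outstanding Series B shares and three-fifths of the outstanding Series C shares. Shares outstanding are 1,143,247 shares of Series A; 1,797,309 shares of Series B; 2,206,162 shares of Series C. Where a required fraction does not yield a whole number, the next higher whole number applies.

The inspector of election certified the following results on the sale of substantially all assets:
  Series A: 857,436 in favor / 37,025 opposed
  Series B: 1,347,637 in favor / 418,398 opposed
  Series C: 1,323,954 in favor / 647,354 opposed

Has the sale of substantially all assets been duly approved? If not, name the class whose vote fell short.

Not approved — the Series B shares did not give the required vote.

Series A: 3/4 of 1143247 = 857435.25, rounded up to 857436; 857,436 required, 857,436 in favor — approved.
Series B: 3/4 of 1797309 = 1347981.75, rounded up to 1347982; 1,347,982 required, 1,347,637 in favor — not approved.
Series C: 3/5 of 2206162 = 1323697.20, rounded up to 1323698; 1,323,698 required, 1,323,954 in favor — approved.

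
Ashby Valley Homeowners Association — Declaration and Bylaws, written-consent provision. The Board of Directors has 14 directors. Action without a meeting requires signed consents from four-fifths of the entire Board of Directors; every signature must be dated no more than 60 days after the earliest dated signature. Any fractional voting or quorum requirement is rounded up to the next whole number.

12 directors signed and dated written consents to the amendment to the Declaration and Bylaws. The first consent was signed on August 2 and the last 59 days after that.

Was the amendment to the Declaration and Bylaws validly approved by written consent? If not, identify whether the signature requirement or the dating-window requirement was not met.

Signatures required: four-fifths of 14 — 4/5 of 14 = 11.20, rounded up to 12, so 12 needed; 12 signed. Sufficient.
Dating window: the latest signature is 59 days after the earliest; the limit is 60 days. Within the window.

Effective — both the signature and dating-window requirements are satisfied.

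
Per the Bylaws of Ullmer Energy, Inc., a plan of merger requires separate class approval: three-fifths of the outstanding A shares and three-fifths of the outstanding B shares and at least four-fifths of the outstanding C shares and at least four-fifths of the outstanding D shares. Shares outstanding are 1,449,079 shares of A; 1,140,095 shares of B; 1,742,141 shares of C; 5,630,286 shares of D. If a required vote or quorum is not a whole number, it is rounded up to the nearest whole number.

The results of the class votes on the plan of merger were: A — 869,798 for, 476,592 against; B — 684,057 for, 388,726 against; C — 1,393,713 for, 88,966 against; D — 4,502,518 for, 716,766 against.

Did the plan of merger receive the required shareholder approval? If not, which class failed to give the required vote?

Not approved — the D shares did not give the required vote.

A: 3/5 of 1449079 = 869447.40, rounded up to 869448; 869,448 required, 869,798 in favor — approved.
B: 3/5 of 1140095 = 684057; 684,057 required, 684,057 in favor — approved.
C: 4/5 of 1742141 = 1393712.80, rounded up to 1393713; 1,393,713 required, 1,393,713 in favor — approved.
D: 4/5 of 5630286 = 4504228.80, rounded up to 4504229; 4,504,229 required, 4,502,518 in favor — not approved.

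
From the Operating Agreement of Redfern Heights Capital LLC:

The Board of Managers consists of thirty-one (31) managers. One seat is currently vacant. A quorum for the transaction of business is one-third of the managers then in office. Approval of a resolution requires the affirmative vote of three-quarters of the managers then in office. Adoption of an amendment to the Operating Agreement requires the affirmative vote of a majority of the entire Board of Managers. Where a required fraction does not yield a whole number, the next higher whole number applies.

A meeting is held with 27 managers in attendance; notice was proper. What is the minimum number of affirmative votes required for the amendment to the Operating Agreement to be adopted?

The amendment to the Operating Agreement requires a majority of the entire Board of Managers (31).
A majority of 31 is 16.

16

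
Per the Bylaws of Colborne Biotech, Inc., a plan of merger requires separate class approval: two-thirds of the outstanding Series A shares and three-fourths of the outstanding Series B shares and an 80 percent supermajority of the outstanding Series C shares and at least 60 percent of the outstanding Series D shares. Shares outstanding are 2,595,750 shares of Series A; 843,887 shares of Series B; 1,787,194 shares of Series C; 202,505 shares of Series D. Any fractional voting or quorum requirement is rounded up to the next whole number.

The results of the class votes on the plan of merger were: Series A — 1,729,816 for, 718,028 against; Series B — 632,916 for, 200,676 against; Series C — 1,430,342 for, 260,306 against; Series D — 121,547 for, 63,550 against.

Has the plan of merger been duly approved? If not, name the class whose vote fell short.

Not approved — the Series A shares did not give the required vote.

Series A: 2/3 of 2595750 = 1730500; 1,730,500 required, 1,729,816 in favor — not approved.
Series B: 3/4 of 843887 = 632915.25, rounded up to 632916; 632,916 required, 632,916 in favor — approved.
Series C: 4/5 of 1787194 = 1429755.20, rounded up to 1429756; 1,429,756 required, 1,430,342 in favor — approved.
Series D: 3/5 of 202505 = 121503; 121,503 required, 121,547 in favor — approved.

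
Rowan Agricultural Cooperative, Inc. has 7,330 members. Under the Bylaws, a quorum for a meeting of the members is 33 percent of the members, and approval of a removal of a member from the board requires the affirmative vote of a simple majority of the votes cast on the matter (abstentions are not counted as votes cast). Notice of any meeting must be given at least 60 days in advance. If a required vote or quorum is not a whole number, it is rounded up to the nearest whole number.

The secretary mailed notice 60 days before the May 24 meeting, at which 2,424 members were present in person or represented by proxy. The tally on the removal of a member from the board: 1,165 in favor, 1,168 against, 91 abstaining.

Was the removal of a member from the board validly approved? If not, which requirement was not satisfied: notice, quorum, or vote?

Notice: 60 days given; 60 required. Satisfied.
Quorum: 33% of 7,330 = 2,418.90, rounded up to 2,419; 2,424 present. Satisfied.
Vote: requires a majority of the votes cast (2,424 − 91 abstaining = 2,333); a majority of 2333 is 1167, so 1,167 needed; 1,165 in favor. Not satisfied.

Invalid — vote requirement not satisfied.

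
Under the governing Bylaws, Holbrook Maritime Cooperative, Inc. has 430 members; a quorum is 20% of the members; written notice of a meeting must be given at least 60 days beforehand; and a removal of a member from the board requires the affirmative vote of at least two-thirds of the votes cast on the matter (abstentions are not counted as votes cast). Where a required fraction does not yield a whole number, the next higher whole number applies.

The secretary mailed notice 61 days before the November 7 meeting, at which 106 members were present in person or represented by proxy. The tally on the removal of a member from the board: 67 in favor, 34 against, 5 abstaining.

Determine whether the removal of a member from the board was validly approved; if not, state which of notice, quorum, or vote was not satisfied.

Notice: 61 days given; 60 required. Satisfied.
Quorum: 20% of 430 = 86; 106 present. Satisfied.
Vote: requires two-thirds of the votes cast (106 − 5 abstaining = 101); 2/3 of 101 = 67.33, rounded up to 68, so 68 needed; 67 in favor. Not satisfied.

Invalid — vote requirement not satisfied.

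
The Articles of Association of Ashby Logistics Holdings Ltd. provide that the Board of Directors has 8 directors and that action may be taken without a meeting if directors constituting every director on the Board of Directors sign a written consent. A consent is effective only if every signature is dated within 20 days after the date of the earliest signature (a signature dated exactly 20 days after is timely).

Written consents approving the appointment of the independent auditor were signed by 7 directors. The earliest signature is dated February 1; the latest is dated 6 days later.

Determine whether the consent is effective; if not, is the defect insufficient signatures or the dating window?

Not effective — insufficient signatures.

Signatures required: the unanimous vote of 8 — unanimous means all 8, so 8 needed; 7 signed. Insufficient.
Dating window: the latest signature is 6 days after the earliest; the limit is 20 days. Within the window.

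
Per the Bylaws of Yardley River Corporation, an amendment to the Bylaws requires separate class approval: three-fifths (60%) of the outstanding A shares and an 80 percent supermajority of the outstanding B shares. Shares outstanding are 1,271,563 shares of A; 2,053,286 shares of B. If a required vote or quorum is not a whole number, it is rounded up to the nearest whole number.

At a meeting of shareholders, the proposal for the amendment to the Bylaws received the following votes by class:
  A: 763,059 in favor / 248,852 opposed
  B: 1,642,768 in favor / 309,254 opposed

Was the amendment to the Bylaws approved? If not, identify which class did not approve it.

Approved — every class gave the required vote.

A: 3/5 of 1271563 = 762937.80, rounded up to 762938; 762,938 required, 763,059 in favor — approved.
B: 4/5 of 2053286 = 1642628.80, rounded up to 1642629; 1,642,629 required, 1,642,768 in favor — approved.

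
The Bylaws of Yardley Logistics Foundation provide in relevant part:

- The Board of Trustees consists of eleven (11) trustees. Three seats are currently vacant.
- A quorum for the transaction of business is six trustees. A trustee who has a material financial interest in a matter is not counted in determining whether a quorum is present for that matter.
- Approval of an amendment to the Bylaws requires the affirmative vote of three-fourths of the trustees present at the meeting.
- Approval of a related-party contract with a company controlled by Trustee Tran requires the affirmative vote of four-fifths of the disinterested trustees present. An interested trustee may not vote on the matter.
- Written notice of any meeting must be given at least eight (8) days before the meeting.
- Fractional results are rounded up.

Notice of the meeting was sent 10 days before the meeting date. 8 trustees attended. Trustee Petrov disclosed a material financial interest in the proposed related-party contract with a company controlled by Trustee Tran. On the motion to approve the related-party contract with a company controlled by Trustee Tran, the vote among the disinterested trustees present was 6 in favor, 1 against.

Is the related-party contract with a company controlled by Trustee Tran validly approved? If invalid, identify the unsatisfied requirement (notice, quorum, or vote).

Valid — all requirements satisfied.

Notice: 10 days given; 8 required (10 ≥ 8). Satisfied.
Quorum: 8 present, but the 1 interested trustee does not count, leaving 7. Quorum is 6. Satisfied.
Vote: the related-party contract with a company controlled by Trustee Tran requires four-fifths of the disinterested trustees present (8 − 1 = 7). 4/5 of 7 = 5.60, rounded up to 6, so 6 affirmative votes are needed; 6 voted in favor. Satisfied.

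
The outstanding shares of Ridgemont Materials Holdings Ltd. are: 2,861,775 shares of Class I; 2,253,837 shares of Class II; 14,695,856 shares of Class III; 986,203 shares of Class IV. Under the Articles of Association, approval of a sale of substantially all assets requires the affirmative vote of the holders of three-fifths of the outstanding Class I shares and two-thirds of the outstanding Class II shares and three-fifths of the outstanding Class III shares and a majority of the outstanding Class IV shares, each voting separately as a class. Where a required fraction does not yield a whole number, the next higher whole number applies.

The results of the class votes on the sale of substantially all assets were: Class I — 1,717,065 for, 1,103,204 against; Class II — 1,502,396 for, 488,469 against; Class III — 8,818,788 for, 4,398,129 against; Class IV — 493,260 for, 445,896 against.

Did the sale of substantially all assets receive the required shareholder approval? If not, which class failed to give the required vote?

Not approved — the Class II shares did not give the required vote.

Class I: 3/5 of 2861775 = 1717065; 1,717,065 required, 1,717,065 in favor — approved.
Class II: 2/3 of 2253837 = 1502558; 1,502,558 required, 1,502,396 in favor — not approved.
Class III: 3/5 of 14695856 = 8817513.60, rounded up to 8817514; 8,817,514 required, 8,818,788 in favor — approved.
Class IV: a majority of 986203 is 493102; 493,102 required, 493,260 in favor — approved.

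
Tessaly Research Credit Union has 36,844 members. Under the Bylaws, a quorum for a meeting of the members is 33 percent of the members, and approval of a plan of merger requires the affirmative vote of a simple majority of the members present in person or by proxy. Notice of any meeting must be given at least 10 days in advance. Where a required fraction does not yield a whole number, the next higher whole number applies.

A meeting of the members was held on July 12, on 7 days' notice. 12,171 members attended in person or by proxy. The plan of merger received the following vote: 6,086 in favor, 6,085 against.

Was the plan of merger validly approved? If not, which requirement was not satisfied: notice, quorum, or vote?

Invalid — notice requirement not satisfied.

Notice: 7 days given; 10 required. Not satisfied.
Quorum: 33% of 36,844 = 12,158.52, rounded up to 12,159; 12,171 present. Satisfied.
Vote: requires a majority of those present (12,171); a majority of 12171 is 6086, so 6,086 needed; 6,086 in favor. Satisfied.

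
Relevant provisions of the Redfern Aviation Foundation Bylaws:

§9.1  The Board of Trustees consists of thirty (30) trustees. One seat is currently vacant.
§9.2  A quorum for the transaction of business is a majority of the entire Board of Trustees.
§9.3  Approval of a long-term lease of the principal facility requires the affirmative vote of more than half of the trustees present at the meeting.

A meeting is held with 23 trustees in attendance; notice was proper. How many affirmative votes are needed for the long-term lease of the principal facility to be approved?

12

The long-term lease of the principal facility requires a majority of the trustees present (23).
A majority of 23 is 12.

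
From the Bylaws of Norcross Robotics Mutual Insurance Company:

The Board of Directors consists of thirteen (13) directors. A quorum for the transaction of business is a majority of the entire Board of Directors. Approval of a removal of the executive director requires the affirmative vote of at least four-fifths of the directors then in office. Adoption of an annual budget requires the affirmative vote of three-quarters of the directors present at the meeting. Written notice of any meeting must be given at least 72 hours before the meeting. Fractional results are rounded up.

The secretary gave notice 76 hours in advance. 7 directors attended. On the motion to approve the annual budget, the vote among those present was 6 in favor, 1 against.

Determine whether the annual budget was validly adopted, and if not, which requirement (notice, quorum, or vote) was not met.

Notice: 76 hours given; 72 required (76 ≥ 72). Satisfied.
Quorum: 7 present; quorum is 7. Satisfied.
Vote: the annual budget requires three-fourths of the directors present (7). 3/4 of 7 = 5.25, rounded up to 6, so 6 affirmative votes are needed; 6 voted in favor. Satisfied.

Valid — all requirements satisfied.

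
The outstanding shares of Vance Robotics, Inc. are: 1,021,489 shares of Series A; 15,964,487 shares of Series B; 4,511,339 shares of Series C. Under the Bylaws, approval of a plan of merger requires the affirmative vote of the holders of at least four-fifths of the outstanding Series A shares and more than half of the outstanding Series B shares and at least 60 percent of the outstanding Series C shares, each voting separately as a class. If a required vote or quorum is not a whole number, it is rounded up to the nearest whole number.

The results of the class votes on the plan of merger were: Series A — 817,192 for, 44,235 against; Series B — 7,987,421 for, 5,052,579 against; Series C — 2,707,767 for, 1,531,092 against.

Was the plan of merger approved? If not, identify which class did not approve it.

Approved — every class gave the required vote.

Series A: 4/5 of 1021489 = 817191.20, rounded up to 817192; 817,192 required, 817,192 in favor — approved.
Series B: a majority of 15964487 is 7982244; 7,982,244 required, 7,987,421 in favor — approved.
Series C: 3/5 of 4511339 = 2706803.40, rounded up to 2706804; 2,706,804 required, 2,707,767 in favor — approved.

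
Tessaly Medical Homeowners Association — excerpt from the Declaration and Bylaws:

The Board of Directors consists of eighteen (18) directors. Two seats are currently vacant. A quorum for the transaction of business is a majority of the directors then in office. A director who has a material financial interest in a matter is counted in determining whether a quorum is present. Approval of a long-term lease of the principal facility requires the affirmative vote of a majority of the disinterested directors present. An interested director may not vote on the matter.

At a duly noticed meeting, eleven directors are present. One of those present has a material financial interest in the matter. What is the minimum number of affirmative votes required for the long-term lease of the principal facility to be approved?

The long-term lease of the principal facility requires a majority of the disinterested directors present (11 − 1 = 10).
A majority of 10 is 6.

6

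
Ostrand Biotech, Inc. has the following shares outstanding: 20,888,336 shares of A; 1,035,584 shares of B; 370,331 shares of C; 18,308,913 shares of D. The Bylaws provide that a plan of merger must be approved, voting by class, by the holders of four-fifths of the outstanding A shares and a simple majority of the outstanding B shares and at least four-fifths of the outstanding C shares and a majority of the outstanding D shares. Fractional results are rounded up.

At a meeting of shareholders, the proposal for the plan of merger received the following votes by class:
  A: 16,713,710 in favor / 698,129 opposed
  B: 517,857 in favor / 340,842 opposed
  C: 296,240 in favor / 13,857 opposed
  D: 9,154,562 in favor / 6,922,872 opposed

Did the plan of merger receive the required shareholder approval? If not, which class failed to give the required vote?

A: 4/5 of 20888336 = 16710668.80, rounded up to 16710669; 16,710,669 required, 16,713,710 in favor — approved.
B: a majority of 1035584 is 517793; 517,793 required, 517,857 in favor — approved.
C: 4/5 of 370331 = 296264.80, rounded up to 296265; 296,265 required, 296,240 in favor — not approved.
D: a majority of 18308913 is 9154457; 9,154,457 required, 9,154,562 in favor — approved.

Not approved — the C shares did not give the required vote.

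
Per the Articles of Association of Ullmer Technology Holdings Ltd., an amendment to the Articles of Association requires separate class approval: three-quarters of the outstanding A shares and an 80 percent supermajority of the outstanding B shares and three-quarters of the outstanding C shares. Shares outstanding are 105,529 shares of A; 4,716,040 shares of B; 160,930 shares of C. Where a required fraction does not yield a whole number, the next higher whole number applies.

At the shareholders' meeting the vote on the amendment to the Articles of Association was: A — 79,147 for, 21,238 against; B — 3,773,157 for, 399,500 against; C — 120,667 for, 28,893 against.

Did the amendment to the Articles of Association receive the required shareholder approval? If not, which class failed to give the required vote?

Not approved — the C shares did not give the required vote.

A: 3/4 of 105529 = 79146.75, rounded up to 79147; 79,147 required, 79,147 in favor — approved.
B: 4/5 of 4716040 = 3772832; 3,772,832 required, 3,773,157 in favor — approved.
C: 3/4 of 160930 = 120697.50, rounded up to 120698; 120,698 required, 120,667 in favor — not approved.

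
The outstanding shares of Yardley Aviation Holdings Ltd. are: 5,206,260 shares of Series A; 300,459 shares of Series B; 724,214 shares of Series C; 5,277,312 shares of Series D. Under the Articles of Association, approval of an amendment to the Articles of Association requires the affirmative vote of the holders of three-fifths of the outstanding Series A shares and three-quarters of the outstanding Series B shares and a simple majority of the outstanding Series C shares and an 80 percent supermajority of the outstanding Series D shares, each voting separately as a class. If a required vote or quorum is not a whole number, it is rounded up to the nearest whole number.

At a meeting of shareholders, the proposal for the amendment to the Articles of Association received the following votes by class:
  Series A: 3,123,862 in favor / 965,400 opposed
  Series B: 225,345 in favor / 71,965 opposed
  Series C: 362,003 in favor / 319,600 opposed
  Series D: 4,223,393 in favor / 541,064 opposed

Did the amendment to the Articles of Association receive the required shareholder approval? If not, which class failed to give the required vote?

Series A: 3/5 of 5206260 = 3123756; 3,123,756 required, 3,123,862 in favor — approved.
Series B: 3/4 of 300459 = 225344.25, rounded up to 225345; 225,345 required, 225,345 in favor — approved.
Series C: a majority of 724214 is 362108; 362,108 required, 362,003 in favor — not approved.
Series D: 4/5 of 5277312 = 4221849.60, rounded up to 4221850; 4,221,850 required, 4,223,393 in favor — approved.

Not approved — the Series C shares did not give the required vote.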